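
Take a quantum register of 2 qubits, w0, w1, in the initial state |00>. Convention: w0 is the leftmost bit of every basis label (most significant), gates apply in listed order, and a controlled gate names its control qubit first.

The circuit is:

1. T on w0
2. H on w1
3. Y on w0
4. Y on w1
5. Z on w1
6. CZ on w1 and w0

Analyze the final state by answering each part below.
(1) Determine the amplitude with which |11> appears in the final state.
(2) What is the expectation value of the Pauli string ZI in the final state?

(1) The amplitude on |11> is -sqrt(2)/2.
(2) The observable ZI averages to -1.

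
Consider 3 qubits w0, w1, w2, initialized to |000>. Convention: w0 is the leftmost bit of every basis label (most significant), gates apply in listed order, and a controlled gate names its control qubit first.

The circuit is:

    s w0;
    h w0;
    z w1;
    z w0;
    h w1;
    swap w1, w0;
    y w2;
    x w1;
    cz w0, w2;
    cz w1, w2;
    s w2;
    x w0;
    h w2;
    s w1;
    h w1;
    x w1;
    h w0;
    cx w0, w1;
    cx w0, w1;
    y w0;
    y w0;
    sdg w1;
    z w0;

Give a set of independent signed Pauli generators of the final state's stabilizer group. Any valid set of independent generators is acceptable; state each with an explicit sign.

One valid set of independent stabilizer generators is +IXI, -IIX, -ZII (any independent generating set of the same group is equally correct). Key observation: gates 18-19 undo each other exactly, leaving only the rest of the circuit to track.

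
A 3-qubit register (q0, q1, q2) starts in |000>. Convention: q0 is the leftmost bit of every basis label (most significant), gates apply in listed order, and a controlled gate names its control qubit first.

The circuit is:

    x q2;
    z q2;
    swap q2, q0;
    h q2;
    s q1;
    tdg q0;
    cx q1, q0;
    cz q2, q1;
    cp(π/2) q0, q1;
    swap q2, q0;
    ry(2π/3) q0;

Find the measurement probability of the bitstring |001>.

Outcome |001> occurs with probability 1/2 - sqrt(3)/4.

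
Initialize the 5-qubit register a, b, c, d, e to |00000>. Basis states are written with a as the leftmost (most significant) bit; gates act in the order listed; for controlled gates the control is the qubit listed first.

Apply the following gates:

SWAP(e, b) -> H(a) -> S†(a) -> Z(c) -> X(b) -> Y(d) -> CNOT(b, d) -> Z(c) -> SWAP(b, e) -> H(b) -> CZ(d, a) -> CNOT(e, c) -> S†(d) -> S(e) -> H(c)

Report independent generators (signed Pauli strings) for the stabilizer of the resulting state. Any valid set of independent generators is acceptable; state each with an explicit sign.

One valid set of independent stabilizer generators is -YIIII, +IXIII, -IIXII, +IIIZI, -IIIIZ (any independent generating set of the same group is equally correct).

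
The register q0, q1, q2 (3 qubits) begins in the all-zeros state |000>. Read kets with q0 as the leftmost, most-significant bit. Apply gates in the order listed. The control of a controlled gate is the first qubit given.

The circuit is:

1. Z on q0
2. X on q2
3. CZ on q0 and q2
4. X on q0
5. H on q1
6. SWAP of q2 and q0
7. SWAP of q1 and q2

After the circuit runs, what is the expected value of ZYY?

The expectation value of ZYY is 0.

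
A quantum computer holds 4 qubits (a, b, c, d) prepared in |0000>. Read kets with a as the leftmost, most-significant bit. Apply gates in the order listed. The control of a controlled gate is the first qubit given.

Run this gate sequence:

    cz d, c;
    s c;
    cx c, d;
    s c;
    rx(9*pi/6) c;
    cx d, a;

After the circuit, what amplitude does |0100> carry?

|0100> carries amplitude 0 in the final state.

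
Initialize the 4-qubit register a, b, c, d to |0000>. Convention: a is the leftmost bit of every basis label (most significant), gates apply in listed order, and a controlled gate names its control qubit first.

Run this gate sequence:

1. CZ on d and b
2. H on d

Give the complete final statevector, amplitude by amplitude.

After the circuit, the state carries amplitude sqrt(2)/2 on |0000>, sqrt(2)/2 on |0001>, and 0 on every other basis state.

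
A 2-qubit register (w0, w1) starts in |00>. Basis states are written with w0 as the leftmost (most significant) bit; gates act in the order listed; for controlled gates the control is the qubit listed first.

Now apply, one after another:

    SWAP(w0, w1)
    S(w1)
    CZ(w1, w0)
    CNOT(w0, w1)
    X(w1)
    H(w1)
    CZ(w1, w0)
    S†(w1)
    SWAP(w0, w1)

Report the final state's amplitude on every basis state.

After the circuit, the state carries amplitude sqrt(2)/2 on |00>, 0 on |01>, sqrt(2)*I/2 on |10>, 0 on |11>.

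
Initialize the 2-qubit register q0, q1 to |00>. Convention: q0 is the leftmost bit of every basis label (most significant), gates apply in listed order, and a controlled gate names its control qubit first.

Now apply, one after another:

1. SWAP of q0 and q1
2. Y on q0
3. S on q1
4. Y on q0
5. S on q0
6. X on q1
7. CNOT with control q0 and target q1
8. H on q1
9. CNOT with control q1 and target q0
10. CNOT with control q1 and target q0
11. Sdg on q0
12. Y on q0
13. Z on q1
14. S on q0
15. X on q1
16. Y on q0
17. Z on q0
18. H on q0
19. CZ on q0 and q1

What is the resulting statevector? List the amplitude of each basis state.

After the circuit, the state carries amplitude I/2 on |00>, I/2 on |01>, I/2 on |10>, -I/2 on |11>.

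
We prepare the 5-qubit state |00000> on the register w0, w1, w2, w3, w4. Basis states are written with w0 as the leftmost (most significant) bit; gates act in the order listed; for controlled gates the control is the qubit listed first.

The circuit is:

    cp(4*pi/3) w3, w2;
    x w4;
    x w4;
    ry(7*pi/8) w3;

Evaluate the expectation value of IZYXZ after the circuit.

In the final state, IZYXZ has expectation 0. Key observation: steps 2-3 multiply out to the identity, so the circuit reduces to the remaining gates.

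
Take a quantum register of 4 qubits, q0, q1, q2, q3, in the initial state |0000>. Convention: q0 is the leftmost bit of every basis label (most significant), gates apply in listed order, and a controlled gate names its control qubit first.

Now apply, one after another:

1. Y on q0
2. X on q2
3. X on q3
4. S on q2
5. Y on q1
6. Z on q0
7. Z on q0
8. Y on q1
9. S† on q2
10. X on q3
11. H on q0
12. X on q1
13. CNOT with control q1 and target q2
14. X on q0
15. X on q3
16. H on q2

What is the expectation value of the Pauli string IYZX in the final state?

The expectation value of IYZX is 0. Key observation: gates 3-10 undo each other exactly, leaving only the rest of the circuit to track.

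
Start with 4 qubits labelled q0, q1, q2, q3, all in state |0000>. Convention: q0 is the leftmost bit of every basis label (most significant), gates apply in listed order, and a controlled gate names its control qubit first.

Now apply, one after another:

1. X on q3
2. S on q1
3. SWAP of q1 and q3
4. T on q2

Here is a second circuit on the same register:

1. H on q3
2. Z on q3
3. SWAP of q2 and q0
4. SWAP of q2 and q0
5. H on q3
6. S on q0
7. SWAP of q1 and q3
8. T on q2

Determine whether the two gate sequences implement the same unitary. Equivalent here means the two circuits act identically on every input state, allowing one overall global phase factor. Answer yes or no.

No — the two circuits implement different unitaries, even allowing a global phase.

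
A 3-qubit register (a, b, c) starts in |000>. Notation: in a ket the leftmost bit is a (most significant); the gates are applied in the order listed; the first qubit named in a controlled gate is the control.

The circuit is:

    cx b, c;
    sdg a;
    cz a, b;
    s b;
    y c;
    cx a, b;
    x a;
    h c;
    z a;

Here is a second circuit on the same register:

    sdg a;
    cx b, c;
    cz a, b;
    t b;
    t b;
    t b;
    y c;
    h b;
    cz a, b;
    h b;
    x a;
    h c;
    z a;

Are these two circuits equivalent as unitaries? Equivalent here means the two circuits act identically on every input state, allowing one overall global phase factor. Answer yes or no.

No: there is an input state on which the two circuits produce genuinely different outputs (not merely differing by a phase).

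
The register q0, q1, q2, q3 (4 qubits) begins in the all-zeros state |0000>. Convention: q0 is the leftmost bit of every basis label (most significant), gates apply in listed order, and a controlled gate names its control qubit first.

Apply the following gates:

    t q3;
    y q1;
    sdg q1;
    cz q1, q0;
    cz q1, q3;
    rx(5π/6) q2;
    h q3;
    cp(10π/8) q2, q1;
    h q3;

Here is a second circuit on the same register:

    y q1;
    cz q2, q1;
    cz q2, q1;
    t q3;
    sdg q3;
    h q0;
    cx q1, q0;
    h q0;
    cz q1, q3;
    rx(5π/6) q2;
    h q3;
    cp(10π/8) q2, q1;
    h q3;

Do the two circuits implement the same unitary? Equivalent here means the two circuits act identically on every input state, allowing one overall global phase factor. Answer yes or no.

No, they are not equivalent — no single phase factor reconciles the two unitaries.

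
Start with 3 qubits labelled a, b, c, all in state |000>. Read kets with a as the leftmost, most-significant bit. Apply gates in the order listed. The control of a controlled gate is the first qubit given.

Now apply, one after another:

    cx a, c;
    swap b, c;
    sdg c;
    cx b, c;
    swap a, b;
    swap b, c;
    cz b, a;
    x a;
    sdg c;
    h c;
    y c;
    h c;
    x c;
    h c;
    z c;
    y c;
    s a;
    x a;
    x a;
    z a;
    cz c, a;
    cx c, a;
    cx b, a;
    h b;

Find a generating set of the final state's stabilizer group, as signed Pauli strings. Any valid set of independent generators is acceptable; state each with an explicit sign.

One valid set of independent stabilizer generators is -XIX, +IXI, -ZIZ (any independent generating set of the same group is equally correct). Key observation: steps 12-15 multiply out to the identity, so the circuit reduces to the remaining gates.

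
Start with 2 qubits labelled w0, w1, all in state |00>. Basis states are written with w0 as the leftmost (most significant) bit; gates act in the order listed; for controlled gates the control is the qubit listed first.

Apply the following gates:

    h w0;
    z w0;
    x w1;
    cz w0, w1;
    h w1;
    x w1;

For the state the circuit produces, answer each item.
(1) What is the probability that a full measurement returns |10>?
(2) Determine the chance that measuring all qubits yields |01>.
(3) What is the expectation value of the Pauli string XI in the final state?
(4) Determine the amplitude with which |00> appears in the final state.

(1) A full measurement returns |10> with probability 1/4.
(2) A full measurement returns |01> with probability 1/4.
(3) The expectation value of XI is 1.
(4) The amplitude on |00> is -1/2.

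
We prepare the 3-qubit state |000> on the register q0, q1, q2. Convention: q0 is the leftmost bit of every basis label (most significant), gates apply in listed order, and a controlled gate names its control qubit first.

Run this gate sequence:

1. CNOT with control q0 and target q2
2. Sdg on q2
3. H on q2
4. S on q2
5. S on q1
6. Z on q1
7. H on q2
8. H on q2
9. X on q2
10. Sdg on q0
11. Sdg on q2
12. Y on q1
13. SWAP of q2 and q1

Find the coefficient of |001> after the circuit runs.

The final state's coefficient on |001> equals -sqrt(2)/2. Key observation: the block from step 7 through step 8 cancels to the identity and can be dropped.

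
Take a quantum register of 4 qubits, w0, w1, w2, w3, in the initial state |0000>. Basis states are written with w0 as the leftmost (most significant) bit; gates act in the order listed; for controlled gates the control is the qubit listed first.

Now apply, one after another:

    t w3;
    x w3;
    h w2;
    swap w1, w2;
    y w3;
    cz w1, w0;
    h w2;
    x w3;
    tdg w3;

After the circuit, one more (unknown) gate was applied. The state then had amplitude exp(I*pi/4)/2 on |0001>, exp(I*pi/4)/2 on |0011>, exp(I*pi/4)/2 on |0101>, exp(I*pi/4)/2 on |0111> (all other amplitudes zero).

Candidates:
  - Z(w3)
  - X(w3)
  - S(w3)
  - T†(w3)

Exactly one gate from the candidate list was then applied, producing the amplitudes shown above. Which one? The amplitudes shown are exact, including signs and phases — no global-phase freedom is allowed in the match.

It was Z(w3) that produced the state shown.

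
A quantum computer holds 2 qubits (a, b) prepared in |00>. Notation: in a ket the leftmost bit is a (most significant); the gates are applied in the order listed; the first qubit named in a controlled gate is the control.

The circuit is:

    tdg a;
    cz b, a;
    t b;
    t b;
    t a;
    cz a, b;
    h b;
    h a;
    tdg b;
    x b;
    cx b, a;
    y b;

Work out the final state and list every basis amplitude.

The resulting statevector has amplitude -I/2 on |00>, exp(I*pi/4)/2 on |01>, -I/2 on |10>, exp(I*pi/4)/2 on |11>.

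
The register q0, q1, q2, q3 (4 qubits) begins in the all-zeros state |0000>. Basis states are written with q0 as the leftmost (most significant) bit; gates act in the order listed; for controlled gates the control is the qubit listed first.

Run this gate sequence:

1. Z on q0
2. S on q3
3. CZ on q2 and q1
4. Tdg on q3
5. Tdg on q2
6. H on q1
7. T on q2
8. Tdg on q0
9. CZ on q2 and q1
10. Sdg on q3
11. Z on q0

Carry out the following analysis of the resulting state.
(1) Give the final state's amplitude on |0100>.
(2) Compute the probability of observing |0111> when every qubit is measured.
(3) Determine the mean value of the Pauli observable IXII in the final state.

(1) The amplitude on |0100> is sqrt(2)/2.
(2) The probability of measuring |0111> is 0.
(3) The observable IXII averages to 1.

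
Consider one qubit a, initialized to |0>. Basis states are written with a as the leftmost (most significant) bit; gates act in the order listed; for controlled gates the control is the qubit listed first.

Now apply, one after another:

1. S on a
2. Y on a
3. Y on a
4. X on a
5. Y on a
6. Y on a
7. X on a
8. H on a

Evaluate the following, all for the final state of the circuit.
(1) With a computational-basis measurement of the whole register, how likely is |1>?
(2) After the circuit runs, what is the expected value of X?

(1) A full measurement returns |1> with probability 1/2.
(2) In the final state, X has expectation 1.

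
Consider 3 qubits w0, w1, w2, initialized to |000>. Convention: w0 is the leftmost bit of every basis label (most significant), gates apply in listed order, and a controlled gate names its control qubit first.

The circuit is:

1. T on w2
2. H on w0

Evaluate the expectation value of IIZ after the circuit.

The expectation value of IIZ is 1.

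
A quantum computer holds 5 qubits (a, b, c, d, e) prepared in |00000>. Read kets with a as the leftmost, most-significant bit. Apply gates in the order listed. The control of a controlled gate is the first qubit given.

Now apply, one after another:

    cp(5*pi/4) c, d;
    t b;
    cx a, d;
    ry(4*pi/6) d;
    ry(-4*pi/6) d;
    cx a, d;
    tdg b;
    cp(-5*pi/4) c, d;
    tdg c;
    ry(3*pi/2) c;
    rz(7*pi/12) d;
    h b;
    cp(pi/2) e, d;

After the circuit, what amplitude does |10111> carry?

|10111> carries amplitude 0 in the final state. Key observation: gates 1-8 undo each other exactly, leaving only the rest of the circuit to track.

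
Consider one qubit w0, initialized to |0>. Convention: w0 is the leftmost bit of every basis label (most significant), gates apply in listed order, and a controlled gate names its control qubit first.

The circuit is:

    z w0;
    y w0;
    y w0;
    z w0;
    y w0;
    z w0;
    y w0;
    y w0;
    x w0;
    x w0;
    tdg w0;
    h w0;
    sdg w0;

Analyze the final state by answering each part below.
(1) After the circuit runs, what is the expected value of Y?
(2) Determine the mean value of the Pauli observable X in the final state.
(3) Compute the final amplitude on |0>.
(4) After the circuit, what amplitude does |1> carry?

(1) The expectation value of Y is 1. Key observation: the block from step 1 through step 4 cancels to the identity and can be dropped.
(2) The expectation value of X is 0.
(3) The final state's coefficient on |0> equals -sqrt(2)*exp(I*pi/4)/2.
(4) The final state's coefficient on |1> equals -sqrt(2)*exp(3*I*pi/4)/2.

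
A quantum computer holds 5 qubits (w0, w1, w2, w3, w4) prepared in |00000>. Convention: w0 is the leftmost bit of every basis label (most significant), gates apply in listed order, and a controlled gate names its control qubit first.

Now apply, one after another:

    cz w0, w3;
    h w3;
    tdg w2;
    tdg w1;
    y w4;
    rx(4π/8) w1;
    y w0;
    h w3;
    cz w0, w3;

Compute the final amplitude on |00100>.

|00100> carries amplitude 0 in the final state.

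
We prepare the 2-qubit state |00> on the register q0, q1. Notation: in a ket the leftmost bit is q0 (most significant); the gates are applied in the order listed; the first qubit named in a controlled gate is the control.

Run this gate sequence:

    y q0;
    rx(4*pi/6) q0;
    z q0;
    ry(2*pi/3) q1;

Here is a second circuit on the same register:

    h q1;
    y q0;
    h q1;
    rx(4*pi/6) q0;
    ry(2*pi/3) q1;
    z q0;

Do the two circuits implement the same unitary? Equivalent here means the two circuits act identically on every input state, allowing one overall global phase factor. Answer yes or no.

Yes, they are equivalent — the unitaries differ by at most a global phase.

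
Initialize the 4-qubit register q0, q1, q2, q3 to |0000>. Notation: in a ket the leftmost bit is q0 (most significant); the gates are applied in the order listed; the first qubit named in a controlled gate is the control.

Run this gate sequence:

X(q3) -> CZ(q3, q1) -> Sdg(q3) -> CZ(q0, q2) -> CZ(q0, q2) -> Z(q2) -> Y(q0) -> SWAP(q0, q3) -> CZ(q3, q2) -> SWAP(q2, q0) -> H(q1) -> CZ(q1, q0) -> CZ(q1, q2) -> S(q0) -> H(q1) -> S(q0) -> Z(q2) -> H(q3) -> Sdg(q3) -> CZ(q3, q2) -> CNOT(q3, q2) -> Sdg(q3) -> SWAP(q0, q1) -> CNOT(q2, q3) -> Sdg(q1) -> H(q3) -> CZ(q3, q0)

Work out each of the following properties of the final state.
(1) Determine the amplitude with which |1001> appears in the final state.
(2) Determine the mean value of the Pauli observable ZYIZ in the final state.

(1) The final state's coefficient on |1001> equals 1/2. Key observation: the block from step 4 through step 5 cancels to the identity and can be dropped.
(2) In the final state, ZYIZ has expectation 0.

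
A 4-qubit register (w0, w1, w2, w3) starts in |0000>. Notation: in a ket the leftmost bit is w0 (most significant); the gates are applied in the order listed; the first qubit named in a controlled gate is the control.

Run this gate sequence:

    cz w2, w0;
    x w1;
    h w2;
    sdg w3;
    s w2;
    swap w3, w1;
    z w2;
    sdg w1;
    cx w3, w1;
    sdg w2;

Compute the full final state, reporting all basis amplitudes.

After the circuit, the state carries amplitude sqrt(2)/2 on |0101>, -sqrt(2)/2 on |0111>, and 0 on every other basis state.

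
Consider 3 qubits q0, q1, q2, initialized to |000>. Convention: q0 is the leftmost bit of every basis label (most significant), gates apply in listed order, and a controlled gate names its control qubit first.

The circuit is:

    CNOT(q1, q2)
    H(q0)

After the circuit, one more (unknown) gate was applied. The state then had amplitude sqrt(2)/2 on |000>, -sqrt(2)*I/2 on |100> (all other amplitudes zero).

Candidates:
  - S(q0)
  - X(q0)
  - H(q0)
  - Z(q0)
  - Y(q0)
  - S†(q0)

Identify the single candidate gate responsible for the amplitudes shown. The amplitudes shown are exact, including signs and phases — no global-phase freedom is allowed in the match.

The applied gate was S†(q0).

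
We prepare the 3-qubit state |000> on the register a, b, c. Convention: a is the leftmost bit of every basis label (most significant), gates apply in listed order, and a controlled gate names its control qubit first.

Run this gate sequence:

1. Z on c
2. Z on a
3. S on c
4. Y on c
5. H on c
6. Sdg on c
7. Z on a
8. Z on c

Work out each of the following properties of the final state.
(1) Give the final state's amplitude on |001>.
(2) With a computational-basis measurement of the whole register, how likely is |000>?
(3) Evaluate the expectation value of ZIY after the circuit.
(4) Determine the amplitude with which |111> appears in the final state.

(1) The final state's coefficient on |001> equals sqrt(2)/2.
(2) The probability of measuring |000> is 1/2.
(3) In the final state, ZIY has expectation -1.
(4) The final state's coefficient on |111> equals 0.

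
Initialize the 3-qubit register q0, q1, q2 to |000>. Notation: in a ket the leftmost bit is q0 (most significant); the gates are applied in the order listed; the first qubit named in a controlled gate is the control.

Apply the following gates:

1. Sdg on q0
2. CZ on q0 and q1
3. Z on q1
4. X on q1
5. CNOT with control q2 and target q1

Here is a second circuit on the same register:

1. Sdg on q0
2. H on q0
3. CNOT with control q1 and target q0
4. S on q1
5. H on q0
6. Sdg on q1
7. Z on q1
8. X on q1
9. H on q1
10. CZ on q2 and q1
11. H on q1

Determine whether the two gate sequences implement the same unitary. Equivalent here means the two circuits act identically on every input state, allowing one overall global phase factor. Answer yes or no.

Yes: on every input state the two circuits agree up to one overall phase factor.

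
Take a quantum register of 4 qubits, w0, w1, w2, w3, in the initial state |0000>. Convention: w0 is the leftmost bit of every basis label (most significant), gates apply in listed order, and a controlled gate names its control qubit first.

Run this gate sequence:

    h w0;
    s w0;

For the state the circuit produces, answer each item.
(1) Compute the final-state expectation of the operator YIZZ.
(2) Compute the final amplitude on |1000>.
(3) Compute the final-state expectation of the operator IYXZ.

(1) In the final state, YIZZ has expectation 1.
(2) The final state's coefficient on |1000> equals sqrt(2)*I/2.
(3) In the final state, IYXZ has expectation 0.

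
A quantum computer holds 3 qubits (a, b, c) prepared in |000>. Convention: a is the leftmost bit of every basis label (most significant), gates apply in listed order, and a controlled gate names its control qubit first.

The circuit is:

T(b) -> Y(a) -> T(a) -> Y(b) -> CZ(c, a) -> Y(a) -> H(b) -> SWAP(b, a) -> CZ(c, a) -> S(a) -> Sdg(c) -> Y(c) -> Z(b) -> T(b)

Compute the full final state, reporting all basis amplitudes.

The final amplitudes are -sqrt(2)*exp(I*pi/4)/2 on |001>, sqrt(2)*exp(3*I*pi/4)/2 on |101>, and 0 on every other basis state.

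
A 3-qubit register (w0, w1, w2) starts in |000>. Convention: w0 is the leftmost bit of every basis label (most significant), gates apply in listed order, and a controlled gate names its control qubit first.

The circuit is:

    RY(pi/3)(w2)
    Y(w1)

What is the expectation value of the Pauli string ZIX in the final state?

The observable ZIX averages to sqrt(3)/2.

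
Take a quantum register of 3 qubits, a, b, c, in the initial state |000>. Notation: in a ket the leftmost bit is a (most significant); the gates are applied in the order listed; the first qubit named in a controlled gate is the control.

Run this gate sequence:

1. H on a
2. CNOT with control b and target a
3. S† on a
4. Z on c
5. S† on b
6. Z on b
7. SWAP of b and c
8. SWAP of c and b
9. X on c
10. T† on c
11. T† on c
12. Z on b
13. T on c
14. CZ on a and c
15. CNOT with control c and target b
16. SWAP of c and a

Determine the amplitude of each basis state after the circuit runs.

The resulting statevector has amplitude -sqrt(2)*exp(3*I*pi/4)/2 on |110>, sqrt(2)*exp(I*pi/4)/2 on |111>, and 0 on every other basis state.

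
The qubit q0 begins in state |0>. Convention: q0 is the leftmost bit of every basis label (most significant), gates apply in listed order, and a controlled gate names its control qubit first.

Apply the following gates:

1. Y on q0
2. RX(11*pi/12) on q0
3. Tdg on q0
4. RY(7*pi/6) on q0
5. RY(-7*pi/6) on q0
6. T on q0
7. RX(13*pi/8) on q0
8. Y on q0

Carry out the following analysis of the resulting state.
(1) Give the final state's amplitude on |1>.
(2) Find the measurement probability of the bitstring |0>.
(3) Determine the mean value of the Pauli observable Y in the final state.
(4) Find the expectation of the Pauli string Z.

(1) The amplitude on |1> is -sqrt(3)*I*sqrt(sqrt(2)/4 + 1/2)*cos(3*pi/16)/2 - sqrt(3)*I*sqrt(1/2 - sqrt(2)/4)*sin(3*pi/16)/2 - I*sqrt(1/2 - sqrt(2)/4)*cos(3*pi/16)/2 + I*sqrt(sqrt(2)/4 + 1/2)*sin(3*pi/16)/2. Key observation: gates 3-6 undo each other exactly, leaving only the rest of the circuit to track.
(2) The probability of measuring |0> is -sqrt(3)*sqrt(1/2 - sqrt(2)/4)*sqrt(sqrt(2)/4 + 1/2)*cos(3*pi/16)**2/2 - sqrt(1/2 - sqrt(2)/4)*sqrt(sqrt(2)/4 + 1/2)*sin(3*pi/16)*cos(3*pi/16) - sqrt(2)*cos(3*pi/16)**2/8 + sqrt(2)*sin(3*pi/16)**2/8 + sqrt(3)*sqrt(1/2 - sqrt(2)/4)*sqrt(sqrt(2)/4 + 1/2)*sin(3*pi/16)**2/2 + sin(3*pi/16)**2/2 + sqrt(6)*sin(3*pi/16)*cos(3*pi/16)/4 + cos(3*pi/16)**2/2.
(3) The observable Y averages to -sqrt(1/2 - sqrt(2)/4)*sqrt(sqrt(2)/4 + 1/2)*cos(3*pi/16)**2 - sqrt(6)*sin(3*pi/16)**2/4 + sqrt(1/2 - sqrt(2)/4)*sqrt(sqrt(2)/4 + 1/2)*sin(3*pi/16)**2 + sqrt(2)*sin(3*pi/16)*cos(3*pi/16)/2 + sqrt(6)*cos(3*pi/16)**2/4 + 2*sqrt(3)*sqrt(1/2 - sqrt(2)/4)*sqrt(sqrt(2)/4 + 1/2)*sin(3*pi/16)*cos(3*pi/16).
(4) The observable Z averages to -sqrt(3)*sqrt(1/2 - sqrt(2)/4)*sqrt(sqrt(2)/4 + 1/2)*cos(3*pi/16)**2 - 2*sqrt(1/2 - sqrt(2)/4)*sqrt(sqrt(2)/4 + 1/2)*sin(3*pi/16)*cos(3*pi/16) - sqrt(2)*cos(3*pi/16)**2/4 + sqrt(2)*sin(3*pi/16)**2/4 + sqrt(3)*sqrt(1/2 - sqrt(2)/4)*sqrt(sqrt(2)/4 + 1/2)*sin(3*pi/16)**2 + sqrt(6)*sin(3*pi/16)*cos(3*pi/16)/2.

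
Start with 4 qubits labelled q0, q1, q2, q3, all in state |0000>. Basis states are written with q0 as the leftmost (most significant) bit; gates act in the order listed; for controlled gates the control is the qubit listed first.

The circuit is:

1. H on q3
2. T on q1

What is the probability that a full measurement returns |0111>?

The probability of measuring |0111> is 0.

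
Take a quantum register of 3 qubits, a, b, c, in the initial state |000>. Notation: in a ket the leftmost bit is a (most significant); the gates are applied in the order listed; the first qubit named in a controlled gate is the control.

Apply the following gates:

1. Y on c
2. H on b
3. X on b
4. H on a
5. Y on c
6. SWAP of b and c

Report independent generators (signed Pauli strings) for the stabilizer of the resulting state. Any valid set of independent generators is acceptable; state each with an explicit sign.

The stabilizer group can be generated by +XII, +IIX, +IZI, among other valid generating sets.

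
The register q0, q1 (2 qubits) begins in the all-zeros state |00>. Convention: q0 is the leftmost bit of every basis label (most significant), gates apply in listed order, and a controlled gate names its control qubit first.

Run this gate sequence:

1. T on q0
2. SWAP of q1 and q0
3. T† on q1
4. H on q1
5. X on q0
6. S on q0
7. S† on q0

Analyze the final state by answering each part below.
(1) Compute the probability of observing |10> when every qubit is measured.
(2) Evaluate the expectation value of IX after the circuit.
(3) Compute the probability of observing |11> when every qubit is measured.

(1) A full measurement returns |10> with probability 1/2.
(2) The observable IX averages to 1.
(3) A full measurement returns |11> with probability 1/2.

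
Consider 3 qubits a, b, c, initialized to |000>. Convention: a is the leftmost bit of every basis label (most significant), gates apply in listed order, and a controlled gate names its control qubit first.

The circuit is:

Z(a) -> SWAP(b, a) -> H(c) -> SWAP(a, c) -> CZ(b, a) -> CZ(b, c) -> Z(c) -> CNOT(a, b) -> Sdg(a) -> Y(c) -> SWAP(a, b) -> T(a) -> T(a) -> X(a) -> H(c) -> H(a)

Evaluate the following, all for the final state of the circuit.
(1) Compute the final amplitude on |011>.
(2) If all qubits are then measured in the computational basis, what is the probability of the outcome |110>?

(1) |011> carries amplitude -sqrt(2)*I/4 in the final state.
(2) Outcome |110> occurs with probability 1/8.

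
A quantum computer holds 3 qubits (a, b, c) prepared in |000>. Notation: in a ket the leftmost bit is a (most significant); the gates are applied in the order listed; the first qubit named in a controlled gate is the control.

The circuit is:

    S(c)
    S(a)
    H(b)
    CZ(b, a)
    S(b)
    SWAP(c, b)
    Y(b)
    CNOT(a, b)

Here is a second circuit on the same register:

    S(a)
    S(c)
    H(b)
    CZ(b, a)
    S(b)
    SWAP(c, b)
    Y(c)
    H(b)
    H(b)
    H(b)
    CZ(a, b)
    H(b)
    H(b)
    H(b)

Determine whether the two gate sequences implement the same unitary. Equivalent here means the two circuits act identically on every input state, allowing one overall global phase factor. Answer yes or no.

No — the two circuits implement different unitaries, even allowing a global phase.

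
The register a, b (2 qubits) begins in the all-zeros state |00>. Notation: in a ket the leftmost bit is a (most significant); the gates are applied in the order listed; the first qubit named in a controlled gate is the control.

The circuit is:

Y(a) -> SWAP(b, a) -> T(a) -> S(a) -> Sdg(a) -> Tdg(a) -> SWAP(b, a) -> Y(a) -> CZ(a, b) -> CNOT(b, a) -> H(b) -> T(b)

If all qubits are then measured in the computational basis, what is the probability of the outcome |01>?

A full measurement returns |01> with probability 1/2. Key observation: the block from step 1 through step 8 cancels to the identity and can be dropped.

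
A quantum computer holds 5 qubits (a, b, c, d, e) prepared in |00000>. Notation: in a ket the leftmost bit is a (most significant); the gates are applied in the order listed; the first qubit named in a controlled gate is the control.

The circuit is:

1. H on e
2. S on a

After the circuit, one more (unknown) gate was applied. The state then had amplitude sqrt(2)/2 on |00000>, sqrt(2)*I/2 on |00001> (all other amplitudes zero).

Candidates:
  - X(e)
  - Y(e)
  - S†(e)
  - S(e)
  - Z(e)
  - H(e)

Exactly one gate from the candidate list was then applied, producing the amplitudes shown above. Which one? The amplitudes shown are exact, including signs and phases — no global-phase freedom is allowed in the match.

The applied gate was S(e).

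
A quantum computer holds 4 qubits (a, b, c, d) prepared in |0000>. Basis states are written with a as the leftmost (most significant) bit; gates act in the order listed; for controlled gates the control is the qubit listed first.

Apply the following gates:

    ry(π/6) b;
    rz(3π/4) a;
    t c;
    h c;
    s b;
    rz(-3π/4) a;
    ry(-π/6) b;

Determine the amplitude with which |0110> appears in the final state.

The amplitude on |0110> is sqrt(2)*(-1 + I)/8.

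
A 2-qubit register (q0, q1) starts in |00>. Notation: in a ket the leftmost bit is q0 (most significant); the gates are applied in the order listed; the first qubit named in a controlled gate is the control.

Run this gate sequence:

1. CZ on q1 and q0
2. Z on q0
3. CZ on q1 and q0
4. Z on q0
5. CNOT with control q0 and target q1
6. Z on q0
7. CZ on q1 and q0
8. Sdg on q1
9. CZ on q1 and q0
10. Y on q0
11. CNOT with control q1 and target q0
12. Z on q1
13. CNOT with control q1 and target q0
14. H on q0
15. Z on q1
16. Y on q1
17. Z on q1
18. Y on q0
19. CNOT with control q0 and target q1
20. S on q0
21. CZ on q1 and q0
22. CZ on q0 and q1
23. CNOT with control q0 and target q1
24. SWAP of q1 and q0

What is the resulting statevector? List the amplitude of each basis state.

The final amplitudes are 0 on |00>, 0 on |01>, sqrt(2)*I/2 on |10>, -sqrt(2)/2 on |11>.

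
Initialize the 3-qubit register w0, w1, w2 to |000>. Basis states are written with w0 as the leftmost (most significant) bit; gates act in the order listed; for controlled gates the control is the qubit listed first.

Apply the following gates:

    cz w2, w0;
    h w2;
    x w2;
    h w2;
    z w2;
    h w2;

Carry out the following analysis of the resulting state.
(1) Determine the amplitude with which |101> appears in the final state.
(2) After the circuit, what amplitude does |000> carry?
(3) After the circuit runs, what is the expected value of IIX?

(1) The amplitude on |101> is 0. Key observation: steps 2-5 multiply out to the identity, so the circuit reduces to the remaining gates.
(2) The final state's coefficient on |000> equals sqrt(2)/2.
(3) The observable IIX averages to 1.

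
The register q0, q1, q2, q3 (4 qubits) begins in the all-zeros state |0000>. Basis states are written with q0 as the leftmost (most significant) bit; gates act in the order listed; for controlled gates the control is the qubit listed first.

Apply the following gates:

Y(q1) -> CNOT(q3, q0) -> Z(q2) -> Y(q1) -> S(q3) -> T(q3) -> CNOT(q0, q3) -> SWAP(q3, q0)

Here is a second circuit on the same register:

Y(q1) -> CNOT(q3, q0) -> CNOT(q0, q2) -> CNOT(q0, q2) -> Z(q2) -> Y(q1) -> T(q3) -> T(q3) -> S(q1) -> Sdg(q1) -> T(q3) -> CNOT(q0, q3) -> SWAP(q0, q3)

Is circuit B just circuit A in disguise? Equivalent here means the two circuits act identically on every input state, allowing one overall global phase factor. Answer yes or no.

Yes, they are equivalent — the unitaries differ by at most a global phase.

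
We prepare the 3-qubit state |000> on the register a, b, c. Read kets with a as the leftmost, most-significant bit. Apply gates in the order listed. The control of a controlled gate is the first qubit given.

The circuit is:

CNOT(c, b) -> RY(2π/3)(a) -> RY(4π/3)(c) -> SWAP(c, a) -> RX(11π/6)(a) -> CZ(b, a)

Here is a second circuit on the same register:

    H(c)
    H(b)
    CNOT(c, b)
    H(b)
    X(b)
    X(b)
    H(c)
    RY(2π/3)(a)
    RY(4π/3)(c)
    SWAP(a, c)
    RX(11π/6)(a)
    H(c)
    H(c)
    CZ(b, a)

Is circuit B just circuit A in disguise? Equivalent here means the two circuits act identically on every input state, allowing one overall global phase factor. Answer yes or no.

No: there is an input state on which the two circuits produce genuinely different outputs (not merely differing by a phase).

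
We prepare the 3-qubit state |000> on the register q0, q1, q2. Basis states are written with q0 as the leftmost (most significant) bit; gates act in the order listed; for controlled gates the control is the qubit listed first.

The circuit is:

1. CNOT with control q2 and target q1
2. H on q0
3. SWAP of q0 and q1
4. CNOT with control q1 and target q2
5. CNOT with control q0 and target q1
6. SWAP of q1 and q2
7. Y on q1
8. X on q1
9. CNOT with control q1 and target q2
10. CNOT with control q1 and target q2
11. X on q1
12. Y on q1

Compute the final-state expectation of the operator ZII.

The expectation value of ZII is 1. Key observation: gates 7-12 undo each other exactly, leaving only the rest of the circuit to track.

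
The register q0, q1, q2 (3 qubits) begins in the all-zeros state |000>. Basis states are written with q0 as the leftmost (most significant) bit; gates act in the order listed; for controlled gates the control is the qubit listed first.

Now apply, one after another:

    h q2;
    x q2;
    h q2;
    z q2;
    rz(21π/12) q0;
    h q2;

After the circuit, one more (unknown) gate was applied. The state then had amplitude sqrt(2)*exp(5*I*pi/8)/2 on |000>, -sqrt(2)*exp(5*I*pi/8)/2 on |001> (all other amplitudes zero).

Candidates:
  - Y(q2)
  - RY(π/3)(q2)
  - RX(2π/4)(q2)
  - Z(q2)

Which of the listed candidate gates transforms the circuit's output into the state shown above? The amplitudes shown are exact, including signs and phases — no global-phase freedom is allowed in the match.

The applied gate was Y(q2).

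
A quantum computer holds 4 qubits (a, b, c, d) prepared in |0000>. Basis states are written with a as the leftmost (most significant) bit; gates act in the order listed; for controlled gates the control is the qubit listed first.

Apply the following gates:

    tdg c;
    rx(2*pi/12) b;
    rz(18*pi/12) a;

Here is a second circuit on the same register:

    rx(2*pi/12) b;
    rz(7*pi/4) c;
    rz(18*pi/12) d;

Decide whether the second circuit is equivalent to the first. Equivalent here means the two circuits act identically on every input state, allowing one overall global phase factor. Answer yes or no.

No: there is an input state on which the two circuits produce genuinely different outputs (not merely differing by a phase).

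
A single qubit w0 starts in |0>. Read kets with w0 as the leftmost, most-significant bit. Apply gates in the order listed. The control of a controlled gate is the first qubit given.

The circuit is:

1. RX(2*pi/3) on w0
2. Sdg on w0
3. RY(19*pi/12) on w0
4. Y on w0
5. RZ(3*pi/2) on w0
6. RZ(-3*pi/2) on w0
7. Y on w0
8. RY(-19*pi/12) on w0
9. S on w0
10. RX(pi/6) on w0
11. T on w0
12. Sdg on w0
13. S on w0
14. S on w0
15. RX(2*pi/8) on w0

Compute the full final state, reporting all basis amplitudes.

After the circuit, the state carries amplitude -sqrt(2*sqrt(2) + 4)/8 + sqrt(6*sqrt(2) + 12)/8 - sqrt(12 - 6*sqrt(2))*exp(3*I*pi/4)/8 - sqrt(4 - 2*sqrt(2))*exp(3*I*pi/4)/8 on |0>, -I*sqrt(12 - 6*sqrt(2))/8 + I*sqrt(4 - 2*sqrt(2))/8 + sqrt(2*sqrt(2) + 4)*exp(I*pi/4)/8 + sqrt(6*sqrt(2) + 12)*exp(I*pi/4)/8 on |1>.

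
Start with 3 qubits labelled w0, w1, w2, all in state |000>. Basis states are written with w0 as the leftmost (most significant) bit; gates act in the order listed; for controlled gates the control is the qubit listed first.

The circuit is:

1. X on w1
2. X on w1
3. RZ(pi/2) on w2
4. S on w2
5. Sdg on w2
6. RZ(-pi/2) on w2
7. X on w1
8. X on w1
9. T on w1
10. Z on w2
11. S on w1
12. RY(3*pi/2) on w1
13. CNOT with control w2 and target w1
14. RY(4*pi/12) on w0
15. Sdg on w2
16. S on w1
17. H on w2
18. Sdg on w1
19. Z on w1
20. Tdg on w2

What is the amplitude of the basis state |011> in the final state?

The amplitude on |011> is sqrt(3)*exp(3*I*pi/4)/4. Key observation: gates 1-8 undo each other exactly, leaving only the rest of the circuit to track.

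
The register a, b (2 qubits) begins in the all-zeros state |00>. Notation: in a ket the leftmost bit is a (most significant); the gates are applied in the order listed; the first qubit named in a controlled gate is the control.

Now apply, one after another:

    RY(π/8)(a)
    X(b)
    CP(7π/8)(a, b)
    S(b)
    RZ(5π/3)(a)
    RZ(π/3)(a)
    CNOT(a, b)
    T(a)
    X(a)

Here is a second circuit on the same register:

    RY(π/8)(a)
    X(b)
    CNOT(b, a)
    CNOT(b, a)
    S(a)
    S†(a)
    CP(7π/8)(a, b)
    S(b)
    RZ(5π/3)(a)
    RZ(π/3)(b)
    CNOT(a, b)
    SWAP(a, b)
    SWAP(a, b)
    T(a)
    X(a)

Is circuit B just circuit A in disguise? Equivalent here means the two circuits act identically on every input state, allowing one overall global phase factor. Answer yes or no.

No — the two circuits implement different unitaries, even allowing a global phase.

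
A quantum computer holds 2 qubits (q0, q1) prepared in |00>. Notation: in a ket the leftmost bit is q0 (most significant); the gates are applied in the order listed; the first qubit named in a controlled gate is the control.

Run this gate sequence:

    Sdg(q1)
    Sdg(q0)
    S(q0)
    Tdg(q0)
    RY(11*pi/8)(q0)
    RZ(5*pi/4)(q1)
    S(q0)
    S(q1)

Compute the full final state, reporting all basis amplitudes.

After the circuit, the state carries amplitude exp(3*I*pi/8)*cos(5*pi/16) on |00>, 0 on |01>, -exp(7*I*pi/8)*sin(5*pi/16) on |10>, 0 on |11>.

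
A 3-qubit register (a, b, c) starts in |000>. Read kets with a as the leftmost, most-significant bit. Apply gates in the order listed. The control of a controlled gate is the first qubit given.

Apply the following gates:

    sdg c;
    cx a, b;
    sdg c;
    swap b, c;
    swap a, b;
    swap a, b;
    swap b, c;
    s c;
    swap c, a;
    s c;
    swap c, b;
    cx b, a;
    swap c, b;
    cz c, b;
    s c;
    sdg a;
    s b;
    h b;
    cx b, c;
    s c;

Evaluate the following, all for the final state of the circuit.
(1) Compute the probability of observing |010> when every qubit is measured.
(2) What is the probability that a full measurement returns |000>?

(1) Outcome |010> occurs with probability 0. Key observation: the block from step 3 through step 8 cancels to the identity and can be dropped.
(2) The probability of measuring |000> is 1/2.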